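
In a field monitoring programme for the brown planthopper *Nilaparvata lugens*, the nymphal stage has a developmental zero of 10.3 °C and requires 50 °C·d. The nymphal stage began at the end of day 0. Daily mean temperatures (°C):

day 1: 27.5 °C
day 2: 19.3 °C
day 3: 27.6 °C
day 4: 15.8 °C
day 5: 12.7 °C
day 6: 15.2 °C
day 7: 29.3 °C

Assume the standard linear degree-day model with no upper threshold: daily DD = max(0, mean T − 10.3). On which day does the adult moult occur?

Daily DD above 10.3 °C: 17.2, 9.0, 17.3, 5.5, 2.4, 4.9, 19.0.
Cumulative: 17.2, 26.2, 43.5, 49.0, 51.4, 56.3, 75.3.
The total first reaches 50 DD on day 5.

day 5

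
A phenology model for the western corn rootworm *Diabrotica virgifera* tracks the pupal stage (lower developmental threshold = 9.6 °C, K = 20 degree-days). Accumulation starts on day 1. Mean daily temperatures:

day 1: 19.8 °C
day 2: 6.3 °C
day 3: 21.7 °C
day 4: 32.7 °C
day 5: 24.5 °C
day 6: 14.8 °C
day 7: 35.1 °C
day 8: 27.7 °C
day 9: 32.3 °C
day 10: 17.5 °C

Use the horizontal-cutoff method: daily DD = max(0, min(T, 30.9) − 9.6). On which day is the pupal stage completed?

Daily DD above 9.6 °C (capped at 21.3): 10.2, 0.0, 12.1, 21.3, 14.9, 5.2, 21.3, 18.1, 21.3, 7.9.
Cumulative: 10.2, 10.2, 22.3, 43.6, 58.5, 63.7, 85.0, 103.1, 124.4, 132.3.
The total first reaches 20 DD on day 3.

day 3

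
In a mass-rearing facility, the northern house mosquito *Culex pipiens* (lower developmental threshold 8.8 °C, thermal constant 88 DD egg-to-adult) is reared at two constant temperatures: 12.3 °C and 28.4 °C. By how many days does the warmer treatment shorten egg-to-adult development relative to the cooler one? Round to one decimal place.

20.7 days

At 12.3 °C: 88 / (12.3 − 8.8) = 88 / 3.5 = 25.143 d.
At 28.4 °C: 88 / (28.4 − 8.8) = 88 / 19.6 = 4.490 d.
Difference = |25.143 − 4.490| = 20.653 ≈ 20.7 days.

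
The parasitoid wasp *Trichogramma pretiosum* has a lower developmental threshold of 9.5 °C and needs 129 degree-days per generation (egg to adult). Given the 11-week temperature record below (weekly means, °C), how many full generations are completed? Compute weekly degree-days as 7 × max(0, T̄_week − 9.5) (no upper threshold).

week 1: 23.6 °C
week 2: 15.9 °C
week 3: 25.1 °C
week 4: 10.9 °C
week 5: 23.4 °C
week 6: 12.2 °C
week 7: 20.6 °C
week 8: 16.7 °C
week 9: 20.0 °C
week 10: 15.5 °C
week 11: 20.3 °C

Weekly DD (7 × max(0, T̄ − 9.5)): 98.7, 44.8, 109.2, 9.8, 97.3, 18.9, 77.7, 50.4, 73.5, 42.0, 75.6.
Season total = 697.9 DD.
Complete generations = ⌊697.9 / 129⌋ = 5.

5 generations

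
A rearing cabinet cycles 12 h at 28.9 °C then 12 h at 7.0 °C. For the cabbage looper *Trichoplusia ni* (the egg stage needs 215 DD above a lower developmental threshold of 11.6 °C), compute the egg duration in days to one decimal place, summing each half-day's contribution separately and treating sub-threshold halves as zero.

Day half: max(0, 28.9 − 11.6) × 0.5 = 17.3 × 0.5 = 8.65 DD.
Night half: max(0, 7.0 − 11.6) × 0.5 = 0.0 × 0.5 = 0.00 DD.
Per 24 h: 8.65 DD/day.
Duration = 215 / 8.65 = 24.855 ≈ 24.9 days.

24.9 days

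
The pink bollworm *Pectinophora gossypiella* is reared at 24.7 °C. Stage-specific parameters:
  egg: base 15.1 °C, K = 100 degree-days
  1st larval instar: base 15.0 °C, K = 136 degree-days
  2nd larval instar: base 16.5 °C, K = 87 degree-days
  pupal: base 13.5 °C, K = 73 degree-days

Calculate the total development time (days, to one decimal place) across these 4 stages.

egg: 100 / (24.7 − 15.1) = 100 / 9.6 = 10.417 d.
1st larval instar: 136 / (24.7 − 15.0) = 136 / 9.7 = 14.021 d.
2nd larval instar: 87 / (24.7 − 16.5) = 87 / 8.2 = 10.610 d.
pupal: 73 / (24.7 − 13.5) = 73 / 11.2 = 6.518 d.
Sum = 41.565 ≈ 41.6 days.

41.6 days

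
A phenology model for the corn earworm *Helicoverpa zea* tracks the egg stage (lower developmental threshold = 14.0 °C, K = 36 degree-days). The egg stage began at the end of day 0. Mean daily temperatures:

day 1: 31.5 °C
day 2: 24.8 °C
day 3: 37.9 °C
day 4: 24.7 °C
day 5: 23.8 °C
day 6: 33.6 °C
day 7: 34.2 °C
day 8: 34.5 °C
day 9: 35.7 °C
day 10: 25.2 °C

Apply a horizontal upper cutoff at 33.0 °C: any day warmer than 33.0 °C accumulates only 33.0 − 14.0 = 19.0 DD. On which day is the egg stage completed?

day 3

Daily DD above 14.0 °C (capped at 19.0): 17.5, 10.8, 19.0, 10.7, 9.8, 19.0, 19.0, 19.0, 19.0, 11.2.
Cumulative: 17.5, 28.3, 47.3, 58.0, 67.8, 86.8, 105.8, 124.8, 143.8, 155.0.
The total first reaches 36 DD on day 3.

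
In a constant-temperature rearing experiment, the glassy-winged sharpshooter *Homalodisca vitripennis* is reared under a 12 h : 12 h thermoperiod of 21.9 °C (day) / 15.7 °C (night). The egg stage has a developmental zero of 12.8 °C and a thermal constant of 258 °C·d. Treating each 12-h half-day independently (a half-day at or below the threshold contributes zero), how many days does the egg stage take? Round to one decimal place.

43.0 days

Day half: max(0, 21.9 − 12.8) × 0.5 = 9.1 × 0.5 = 4.55 DD.
Night half: max(0, 15.7 − 12.8) × 0.5 = 2.9 × 0.5 = 1.45 DD.
Per 24 h: 6.00 DD/day.
Duration = 258 / 6.00 = 43.000 ≈ 43.0 days.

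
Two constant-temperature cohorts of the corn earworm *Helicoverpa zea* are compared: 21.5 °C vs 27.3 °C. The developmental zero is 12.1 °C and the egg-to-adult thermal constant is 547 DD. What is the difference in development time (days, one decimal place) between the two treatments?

At 21.5 °C: 547 / (21.5 − 12.1) = 547 / 9.4 = 58.191 d.
At 27.3 °C: 547 / (27.3 − 12.1) = 547 / 15.2 = 35.987 d.
Difference = |58.191 − 35.987| = 22.205 ≈ 22.2 days.

22.2 days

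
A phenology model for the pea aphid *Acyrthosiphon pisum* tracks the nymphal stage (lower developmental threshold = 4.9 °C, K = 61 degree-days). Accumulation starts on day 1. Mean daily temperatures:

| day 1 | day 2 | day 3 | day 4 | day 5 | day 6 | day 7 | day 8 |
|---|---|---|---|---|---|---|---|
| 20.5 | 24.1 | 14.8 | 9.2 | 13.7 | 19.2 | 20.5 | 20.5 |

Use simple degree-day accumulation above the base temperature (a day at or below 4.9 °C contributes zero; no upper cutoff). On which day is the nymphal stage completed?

day 6

Daily DD above 4.9 °C: 15.6, 19.2, 9.9, 4.3, 8.8, 14.3, 15.6, 15.6.
Cumulative: 15.6, 34.8, 44.7, 49.0, 57.8, 72.1, 87.7, 103.3.
The total first reaches 61 DD on day 6.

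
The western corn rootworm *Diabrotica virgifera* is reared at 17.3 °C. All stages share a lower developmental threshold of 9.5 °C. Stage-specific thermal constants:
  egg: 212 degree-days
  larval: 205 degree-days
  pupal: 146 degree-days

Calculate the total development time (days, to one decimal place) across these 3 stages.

72.2 days

Daily accumulation at 17.3 °C = 17.3 − 9.5 = 7.8 DD/day.
Total K = 212 + 205 + 146 = 563 DD.
Total duration = 563 / 7.8 = 72.179 ≈ 72.2 days.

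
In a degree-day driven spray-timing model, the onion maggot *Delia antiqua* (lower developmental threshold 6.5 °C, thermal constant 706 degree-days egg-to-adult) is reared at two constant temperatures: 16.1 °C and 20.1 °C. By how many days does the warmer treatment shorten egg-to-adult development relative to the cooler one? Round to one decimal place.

At 16.1 °C: 706 / (16.1 − 6.5) = 706 / 9.6 = 73.542 d.
At 20.1 °C: 706 / (20.1 − 6.5) = 706 / 13.6 = 51.912 d.
Difference = |73.542 − 51.912| = 21.630 ≈ 21.6 days.

21.6 days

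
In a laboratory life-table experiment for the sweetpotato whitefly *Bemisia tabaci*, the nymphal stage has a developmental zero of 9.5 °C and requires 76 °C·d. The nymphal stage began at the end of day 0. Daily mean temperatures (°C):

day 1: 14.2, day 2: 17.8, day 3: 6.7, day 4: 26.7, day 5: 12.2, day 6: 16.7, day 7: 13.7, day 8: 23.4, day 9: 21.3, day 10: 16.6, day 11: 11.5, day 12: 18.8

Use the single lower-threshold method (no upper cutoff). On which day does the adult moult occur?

day 10

Daily DD above 9.5 °C: 4.7, 8.3, 0.0, 17.2, 2.7, 7.2, 4.2, 13.9, 11.8, 7.1, 2.0, 9.3.
Cumulative: 4.7, 13.0, 13.0, 30.2, 32.9, 40.1, 44.3, 58.2, 70.0, 77.1, 79.1, 88.4.
The total first reaches 76 DD on day 10.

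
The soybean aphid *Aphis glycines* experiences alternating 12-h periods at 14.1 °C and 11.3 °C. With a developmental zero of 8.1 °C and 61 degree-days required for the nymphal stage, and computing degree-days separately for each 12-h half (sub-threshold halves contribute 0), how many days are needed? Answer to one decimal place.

13.3 days

Day half: max(0, 14.1 − 8.1) × 0.5 = 6.0 × 0.5 = 3.00 DD.
Night half: max(0, 11.3 − 8.1) × 0.5 = 3.2 × 0.5 = 1.60 DD.
Per 24 h: 4.60 DD/day.
Duration = 61 / 4.60 = 13.261 ≈ 13.3 days.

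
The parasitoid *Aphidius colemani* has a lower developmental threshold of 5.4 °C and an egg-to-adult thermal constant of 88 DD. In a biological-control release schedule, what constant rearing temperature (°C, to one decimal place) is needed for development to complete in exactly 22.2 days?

9.4 °C

Required daily accumulation = 88 / 22.2 = 3.964 DD/day.
T = T_base + 3.964 = 5.4 + 3.964 = 9.364 ≈ 9.4 °C.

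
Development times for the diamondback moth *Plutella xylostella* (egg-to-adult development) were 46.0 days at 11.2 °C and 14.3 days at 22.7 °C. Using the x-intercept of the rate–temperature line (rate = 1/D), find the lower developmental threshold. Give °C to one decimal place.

Under the model K = D·(T − T_b), so D₁·(T₁ − T_b) = D₂·(T₂ − T_b).
46.0·(11.2 − T_b) = 14.3·(22.7 − T_b)
T_b = (46.0·11.2 − 14.3·22.7) / (46.0 − 14.3) = 190.59 / 31.7 = 6.012 °C ≈ 6.0 °C.

6.0 °C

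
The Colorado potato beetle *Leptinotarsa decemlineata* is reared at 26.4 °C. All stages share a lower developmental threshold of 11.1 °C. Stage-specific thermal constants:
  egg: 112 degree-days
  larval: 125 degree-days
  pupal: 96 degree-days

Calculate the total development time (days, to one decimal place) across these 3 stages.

Daily accumulation at 26.4 °C = 26.4 − 11.1 = 15.3 DD/day.
Total K = 112 + 125 + 96 = 333 DD.
Total duration = 333 / 15.3 = 21.765 ≈ 21.8 days.

21.8 days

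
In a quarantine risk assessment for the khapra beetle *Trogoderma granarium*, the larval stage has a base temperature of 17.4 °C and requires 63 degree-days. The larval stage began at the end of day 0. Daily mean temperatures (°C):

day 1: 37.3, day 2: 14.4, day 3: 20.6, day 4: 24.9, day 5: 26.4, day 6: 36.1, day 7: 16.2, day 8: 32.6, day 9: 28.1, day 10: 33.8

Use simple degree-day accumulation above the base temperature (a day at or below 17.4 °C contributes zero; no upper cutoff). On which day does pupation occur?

day 8

Daily DD above 17.4 °C: 19.9, 0.0, 3.2, 7.5, 9.0, 18.7, 0.0, 15.2, 10.7, 16.4.
Cumulative: 19.9, 19.9, 23.1, 30.6, 39.6, 58.3, 58.3, 73.5, 84.2, 100.6.
The total first reaches 63 DD on day 8.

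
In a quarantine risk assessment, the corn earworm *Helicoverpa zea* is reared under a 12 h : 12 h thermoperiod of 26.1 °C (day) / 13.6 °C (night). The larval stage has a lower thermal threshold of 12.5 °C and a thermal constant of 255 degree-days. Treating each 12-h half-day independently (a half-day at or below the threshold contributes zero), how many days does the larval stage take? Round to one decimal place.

Day half: max(0, 26.1 − 12.5) × 0.5 = 13.6 × 0.5 = 6.80 DD.
Night half: max(0, 13.6 − 12.5) × 0.5 = 1.1 × 0.5 = 0.55 DD.
Per 24 h: 7.35 DD/day.
Duration = 255 / 7.35 = 34.694 ≈ 34.7 days.

34.7 days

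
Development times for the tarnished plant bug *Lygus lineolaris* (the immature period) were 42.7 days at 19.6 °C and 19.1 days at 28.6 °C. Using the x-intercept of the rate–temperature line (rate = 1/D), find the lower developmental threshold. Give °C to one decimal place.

12.3 °C

Linear rate model ⇒ the product D·(T − T_b) is constant across temperatures.
42.7·(19.6 − T_b) = 19.1·(28.6 − T_b)
T_b = (42.7·19.6 − 19.1·28.6) / (42.7 − 19.1) = 290.66 / 23.6 = 12.316 °C ≈ 12.3 °C.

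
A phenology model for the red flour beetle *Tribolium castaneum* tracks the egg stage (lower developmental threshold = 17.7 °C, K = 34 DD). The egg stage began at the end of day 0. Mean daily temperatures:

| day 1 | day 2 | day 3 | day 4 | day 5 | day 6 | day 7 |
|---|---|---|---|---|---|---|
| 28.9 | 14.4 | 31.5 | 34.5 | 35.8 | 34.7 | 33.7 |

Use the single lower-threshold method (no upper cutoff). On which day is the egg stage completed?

Daily DD above 17.7 °C: 11.2, 0.0, 13.8, 16.8, 18.1, 17.0, 16.0.
Cumulative: 11.2, 11.2, 25.0, 41.8, 59.9, 76.9, 92.9.
The total first reaches 34 DD on day 4.

day 4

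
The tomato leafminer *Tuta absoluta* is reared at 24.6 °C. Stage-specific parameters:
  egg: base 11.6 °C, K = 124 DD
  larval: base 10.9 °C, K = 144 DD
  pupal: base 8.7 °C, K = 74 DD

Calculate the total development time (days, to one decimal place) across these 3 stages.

egg: 124 / (24.6 − 11.6) = 124 / 13.0 = 9.538 d.
larval: 144 / (24.6 − 10.9) = 144 / 13.7 = 10.511 d.
pupal: 74 / (24.6 − 8.7) = 74 / 15.9 = 4.654 d.
Sum = 24.703 ≈ 24.7 days.

24.7 days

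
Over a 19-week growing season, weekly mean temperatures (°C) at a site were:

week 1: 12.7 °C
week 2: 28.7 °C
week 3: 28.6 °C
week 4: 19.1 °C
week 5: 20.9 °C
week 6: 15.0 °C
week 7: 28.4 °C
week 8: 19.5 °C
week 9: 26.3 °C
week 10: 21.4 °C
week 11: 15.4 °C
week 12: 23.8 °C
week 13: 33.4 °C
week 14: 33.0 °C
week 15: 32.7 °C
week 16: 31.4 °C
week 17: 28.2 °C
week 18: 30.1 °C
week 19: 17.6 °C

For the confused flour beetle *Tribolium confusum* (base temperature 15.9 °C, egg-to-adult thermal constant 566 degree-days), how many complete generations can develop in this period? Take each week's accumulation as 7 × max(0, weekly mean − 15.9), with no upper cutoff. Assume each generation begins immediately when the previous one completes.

2 generations

Weekly DD (7 × max(0, T̄ − 15.9)): 0.0, 89.6, 88.9, 22.4, 35.0, 0.0, 87.5, 25.2, 72.8, 38.5, 0.0, 55.3, 122.5, 119.7, 117.6, 108.5, 86.1, 99.4, 11.9.
Season total = 1180.9 DD.
Complete generations = ⌊1180.9 / 566⌋ = 2.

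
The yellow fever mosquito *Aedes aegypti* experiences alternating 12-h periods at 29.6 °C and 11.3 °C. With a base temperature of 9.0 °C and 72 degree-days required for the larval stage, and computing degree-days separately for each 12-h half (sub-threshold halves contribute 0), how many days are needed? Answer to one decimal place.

Day half: max(0, 29.6 − 9.0) × 0.5 = 20.6 × 0.5 = 10.30 DD.
Night half: max(0, 11.3 − 9.0) × 0.5 = 2.3 × 0.5 = 1.15 DD.
Per 24 h: 11.45 DD/day.
Duration = 72 / 11.45 = 6.288 ≈ 6.3 days.

6.3 days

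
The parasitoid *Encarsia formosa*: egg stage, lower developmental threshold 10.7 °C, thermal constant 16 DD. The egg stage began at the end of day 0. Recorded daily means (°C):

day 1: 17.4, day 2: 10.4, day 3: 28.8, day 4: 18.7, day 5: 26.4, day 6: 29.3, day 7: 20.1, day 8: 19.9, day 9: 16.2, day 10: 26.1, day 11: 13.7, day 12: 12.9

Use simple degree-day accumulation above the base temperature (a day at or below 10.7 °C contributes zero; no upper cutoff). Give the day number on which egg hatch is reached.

day 3

Daily DD above 10.7 °C: 6.7, 0.0, 18.1, 8.0, 15.7, 18.6, 9.4, 9.2, 5.5, 15.4, 3.0, 2.2.
Cumulative: 6.7, 6.7, 24.8, 32.8, 48.5, 67.1, 76.5, 85.7, 91.2, 106.6, 109.6, 111.8.
The total first reaches 16 DD on day 3.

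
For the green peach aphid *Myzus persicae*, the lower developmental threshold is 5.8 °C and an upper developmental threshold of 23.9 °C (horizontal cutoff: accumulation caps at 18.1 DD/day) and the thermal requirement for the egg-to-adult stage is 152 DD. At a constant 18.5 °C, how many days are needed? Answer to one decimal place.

12.0 days

Daily accumulation = 18.5 − 5.8 = 12.7 DD/day.
Duration = 152 / 12.7 = 11.969 ≈ 12.0 days.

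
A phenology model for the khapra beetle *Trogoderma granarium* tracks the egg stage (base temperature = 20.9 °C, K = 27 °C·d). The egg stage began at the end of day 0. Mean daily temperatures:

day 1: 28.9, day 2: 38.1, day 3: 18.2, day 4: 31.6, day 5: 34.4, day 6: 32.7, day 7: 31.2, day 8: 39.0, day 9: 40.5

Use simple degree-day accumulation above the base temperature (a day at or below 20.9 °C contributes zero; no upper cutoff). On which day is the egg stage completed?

day 4

Daily DD above 20.9 °C: 8.0, 17.2, 0.0, 10.7, 13.5, 11.8, 10.3, 18.1, 19.6.
Cumulative: 8.0, 25.2, 25.2, 35.9, 49.4, 61.2, 71.5, 89.6, 109.2.
The total first reaches 27 DD on day 4.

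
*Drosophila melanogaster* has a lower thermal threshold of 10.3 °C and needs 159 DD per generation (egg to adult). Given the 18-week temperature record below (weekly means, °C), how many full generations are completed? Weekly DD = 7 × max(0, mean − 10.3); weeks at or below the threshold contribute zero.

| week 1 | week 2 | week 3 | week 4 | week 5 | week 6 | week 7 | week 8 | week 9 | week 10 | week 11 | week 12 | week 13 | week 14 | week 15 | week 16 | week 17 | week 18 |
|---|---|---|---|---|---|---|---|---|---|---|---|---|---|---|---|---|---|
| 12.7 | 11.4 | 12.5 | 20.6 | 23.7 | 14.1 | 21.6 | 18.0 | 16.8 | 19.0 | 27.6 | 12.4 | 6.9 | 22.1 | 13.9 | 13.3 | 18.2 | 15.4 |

Weekly DD (7 × max(0, T̄ − 10.3)): 16.8, 7.7, 15.4, 72.1, 93.8, 26.6, 79.1, 53.9, 45.5, 60.9, 121.1, 14.7, 0.0, 82.6, 25.2, 21.0, 55.3, 35.7.
Season total = 827.4 DD.
Complete generations = ⌊827.4 / 159⌋ = 5.

5 generations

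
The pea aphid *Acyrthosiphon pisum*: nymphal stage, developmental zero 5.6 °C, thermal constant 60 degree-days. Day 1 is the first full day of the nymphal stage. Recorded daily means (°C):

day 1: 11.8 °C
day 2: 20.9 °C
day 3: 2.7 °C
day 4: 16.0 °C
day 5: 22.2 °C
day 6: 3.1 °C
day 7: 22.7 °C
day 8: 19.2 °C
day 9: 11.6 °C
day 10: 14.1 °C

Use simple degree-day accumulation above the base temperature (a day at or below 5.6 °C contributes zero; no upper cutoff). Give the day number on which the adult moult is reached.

Daily DD above 5.6 °C: 6.2, 15.3, 0.0, 10.4, 16.6, 0.0, 17.1, 13.6, 6.0, 8.5.
Cumulative: 6.2, 21.5, 21.5, 31.9, 48.5, 48.5, 65.6, 79.2, 85.2, 93.7.
The total first reaches 60 DD on day 7.

day 7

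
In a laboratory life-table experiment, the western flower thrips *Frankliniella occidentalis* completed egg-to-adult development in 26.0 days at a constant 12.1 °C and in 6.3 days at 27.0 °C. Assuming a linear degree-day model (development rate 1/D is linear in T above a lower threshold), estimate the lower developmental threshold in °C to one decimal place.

Equal thermal constants: D₁(T₁ − T_b) = D₂(T₂ − T_b).
26.0·(12.1 − T_b) = 6.3·(27.0 − T_b)
T_b = (26.0·12.1 − 6.3·27.0) / (26.0 − 6.3) = 144.50 / 19.7 = 7.335 °C ≈ 7.3 °C.

7.3 °C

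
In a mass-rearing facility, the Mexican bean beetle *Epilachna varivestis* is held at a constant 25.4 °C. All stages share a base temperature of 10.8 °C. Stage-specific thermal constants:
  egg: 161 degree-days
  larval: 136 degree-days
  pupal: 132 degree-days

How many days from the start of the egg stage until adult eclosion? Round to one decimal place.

Daily accumulation at 25.4 °C = 25.4 − 10.8 = 14.6 DD/day.
Total K = 161 + 136 + 132 = 429 DD.
Total duration = 429 / 14.6 = 29.384 ≈ 29.4 days.

29.4 days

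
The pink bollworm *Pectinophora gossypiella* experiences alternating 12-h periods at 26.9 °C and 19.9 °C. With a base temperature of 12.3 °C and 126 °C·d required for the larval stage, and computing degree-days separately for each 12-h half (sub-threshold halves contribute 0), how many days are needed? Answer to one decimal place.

11.4 days

Day half: max(0, 26.9 − 12.3) × 0.5 = 14.6 × 0.5 = 7.30 DD.
Night half: max(0, 19.9 − 12.3) × 0.5 = 7.6 × 0.5 = 3.80 DD.
Per 24 h: 11.10 DD/day.
Duration = 126 / 11.10 = 11.351 ≈ 11.4 days.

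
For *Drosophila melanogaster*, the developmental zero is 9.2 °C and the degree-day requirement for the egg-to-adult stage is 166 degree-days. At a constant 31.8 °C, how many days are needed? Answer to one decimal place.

7.3 days

Daily accumulation = 31.8 − 9.2 = 22.6 DD/day.
Duration = 166 / 22.6 = 7.345 ≈ 7.3 days.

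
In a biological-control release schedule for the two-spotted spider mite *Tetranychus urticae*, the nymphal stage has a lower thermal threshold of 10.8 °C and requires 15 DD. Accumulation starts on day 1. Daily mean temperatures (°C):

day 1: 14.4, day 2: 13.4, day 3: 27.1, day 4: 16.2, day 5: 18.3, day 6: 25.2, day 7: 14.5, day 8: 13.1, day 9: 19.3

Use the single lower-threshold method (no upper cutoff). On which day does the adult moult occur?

day 3

Daily DD above 10.8 °C: 3.6, 2.6, 16.3, 5.4, 7.5, 14.4, 3.7, 2.3, 8.5.
Cumulative: 3.6, 6.2, 22.5, 27.9, 35.4, 49.8, 53.5, 55.8, 64.3.
The total first reaches 15 DD on day 3.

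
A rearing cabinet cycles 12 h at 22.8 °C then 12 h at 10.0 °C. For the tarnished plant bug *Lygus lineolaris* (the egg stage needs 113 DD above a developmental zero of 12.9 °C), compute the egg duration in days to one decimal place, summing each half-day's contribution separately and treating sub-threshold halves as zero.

22.8 days

Day half: max(0, 22.8 − 12.9) × 0.5 = 9.9 × 0.5 = 4.95 DD.
Night half: max(0, 10.0 − 12.9) × 0.5 = 0.0 × 0.5 = 0.00 DD.
Per 24 h: 4.95 DD/day.
Duration = 113 / 4.95 = 22.828 ≈ 22.8 days.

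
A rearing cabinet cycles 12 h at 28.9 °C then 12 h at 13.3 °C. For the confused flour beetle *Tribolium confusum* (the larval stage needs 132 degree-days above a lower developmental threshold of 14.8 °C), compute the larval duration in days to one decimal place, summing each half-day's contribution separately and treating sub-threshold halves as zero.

Day half: max(0, 28.9 − 14.8) × 0.5 = 14.1 × 0.5 = 7.05 DD.
Night half: max(0, 13.3 − 14.8) × 0.5 = 0.0 × 0.5 = 0.00 DD.
Per 24 h: 7.05 DD/day.
Duration = 132 / 7.05 = 18.723 ≈ 18.7 days.

18.7 days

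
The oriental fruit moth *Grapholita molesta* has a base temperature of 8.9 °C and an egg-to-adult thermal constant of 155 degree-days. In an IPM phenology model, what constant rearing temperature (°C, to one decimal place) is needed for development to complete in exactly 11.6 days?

Required daily accumulation = 155 / 11.6 = 13.362 DD/day.
T = T_base + 13.362 = 8.9 + 13.362 = 22.262 ≈ 22.3 °C.

22.3 °C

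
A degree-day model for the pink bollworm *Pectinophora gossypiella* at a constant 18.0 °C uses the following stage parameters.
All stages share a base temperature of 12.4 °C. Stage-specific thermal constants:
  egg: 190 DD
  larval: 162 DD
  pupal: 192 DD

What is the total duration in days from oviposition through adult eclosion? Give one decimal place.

Daily accumulation at 18.0 °C = 18.0 − 12.4 = 5.6 DD/day.
Total K = 190 + 162 + 192 = 544 DD.
Total duration = 544 / 5.6 = 97.143 ≈ 97.1 days.

97.1 days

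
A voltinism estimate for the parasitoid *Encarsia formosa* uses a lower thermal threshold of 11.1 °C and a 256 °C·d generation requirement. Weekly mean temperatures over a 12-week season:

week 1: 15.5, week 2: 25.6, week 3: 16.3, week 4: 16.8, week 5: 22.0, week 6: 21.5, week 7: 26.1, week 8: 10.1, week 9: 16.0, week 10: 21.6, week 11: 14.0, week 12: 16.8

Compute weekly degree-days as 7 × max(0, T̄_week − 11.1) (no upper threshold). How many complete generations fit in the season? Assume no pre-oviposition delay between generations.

2 generations

Weekly DD (7 × max(0, T̄ − 11.1)): 30.8, 101.5, 36.4, 39.9, 76.3, 72.8, 105.0, 0.0, 34.3, 73.5, 20.3, 39.9.
Season total = 630.7 DD.
Complete generations = ⌊630.7 / 256⌋ = 2.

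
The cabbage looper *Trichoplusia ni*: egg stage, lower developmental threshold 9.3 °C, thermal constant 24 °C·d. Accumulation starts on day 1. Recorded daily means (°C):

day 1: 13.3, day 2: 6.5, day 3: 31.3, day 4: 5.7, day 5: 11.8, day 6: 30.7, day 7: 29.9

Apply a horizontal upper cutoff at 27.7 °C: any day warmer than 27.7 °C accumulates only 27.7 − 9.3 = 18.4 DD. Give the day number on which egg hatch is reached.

Daily DD above 9.3 °C (capped at 18.4): 4.0, 0.0, 18.4, 0.0, 2.5, 18.4, 18.4.
Cumulative: 4.0, 4.0, 22.4, 22.4, 24.9, 43.3, 61.7.
The total first reaches 24 DD on day 5.

day 5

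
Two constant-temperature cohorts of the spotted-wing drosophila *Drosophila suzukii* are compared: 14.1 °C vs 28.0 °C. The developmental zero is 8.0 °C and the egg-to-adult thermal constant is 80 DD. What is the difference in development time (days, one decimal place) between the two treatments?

9.1 days

At 14.1 °C: 80 / (14.1 − 8.0) = 80 / 6.1 = 13.115 d.
At 28.0 °C: 80 / (28.0 − 8.0) = 80 / 20.0 = 4.000 d.
Difference = |13.115 − 4.000| = 9.115 ≈ 9.1 days.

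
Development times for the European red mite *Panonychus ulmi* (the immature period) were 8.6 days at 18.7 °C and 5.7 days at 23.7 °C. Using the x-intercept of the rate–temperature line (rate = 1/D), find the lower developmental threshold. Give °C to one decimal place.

Equal thermal constants: D₁(T₁ − T_b) = D₂(T₂ − T_b).
8.6·(18.7 − T_b) = 5.7·(23.7 − T_b)
T_b = (8.6·18.7 − 5.7·23.7) / (8.6 − 5.7) = 25.73 / 2.9 = 8.872 °C ≈ 8.9 °C.

8.9 °C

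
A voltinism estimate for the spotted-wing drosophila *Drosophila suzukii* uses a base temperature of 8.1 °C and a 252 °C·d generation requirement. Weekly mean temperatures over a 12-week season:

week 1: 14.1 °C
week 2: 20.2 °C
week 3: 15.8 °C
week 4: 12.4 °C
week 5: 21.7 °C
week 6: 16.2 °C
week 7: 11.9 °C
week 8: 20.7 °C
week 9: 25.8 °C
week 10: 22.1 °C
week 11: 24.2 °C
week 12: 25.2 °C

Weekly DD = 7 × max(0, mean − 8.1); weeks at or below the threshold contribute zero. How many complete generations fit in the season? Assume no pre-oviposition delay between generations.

Weekly DD (7 × max(0, T̄ − 8.1)): 42.0, 84.7, 53.9, 30.1, 95.2, 56.7, 26.6, 88.2, 123.9, 98.0, 112.7, 119.7.
Season total = 931.7 DD.
Complete generations = ⌊931.7 / 252⌋ = 3.

3 generations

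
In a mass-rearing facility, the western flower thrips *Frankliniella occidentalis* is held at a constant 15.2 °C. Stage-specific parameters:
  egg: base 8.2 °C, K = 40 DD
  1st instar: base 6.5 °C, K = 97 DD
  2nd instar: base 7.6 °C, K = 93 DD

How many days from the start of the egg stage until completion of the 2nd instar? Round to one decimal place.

egg: 40 / (15.2 − 8.2) = 40 / 7.0 = 5.714 d.
1st instar: 97 / (15.2 − 6.5) = 97 / 8.7 = 11.149 d.
2nd instar: 93 / (15.2 − 7.6) = 93 / 7.6 = 12.237 d.
Sum = 29.101 ≈ 29.1 days.

29.1 days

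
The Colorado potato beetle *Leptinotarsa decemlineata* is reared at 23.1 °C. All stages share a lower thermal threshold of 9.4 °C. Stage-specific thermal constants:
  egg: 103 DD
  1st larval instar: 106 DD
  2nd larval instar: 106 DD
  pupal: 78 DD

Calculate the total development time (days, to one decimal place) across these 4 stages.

28.7 days

Daily accumulation at 23.1 °C = 23.1 − 9.4 = 13.7 DD/day.
Total K = 103 + 106 + 106 + 78 = 393 DD.
Total duration = 393 / 13.7 = 28.686 ≈ 28.7 days.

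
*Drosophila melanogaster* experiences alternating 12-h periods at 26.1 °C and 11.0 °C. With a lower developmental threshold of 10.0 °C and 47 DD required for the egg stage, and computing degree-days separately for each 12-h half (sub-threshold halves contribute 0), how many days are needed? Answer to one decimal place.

5.5 days

Day half: max(0, 26.1 − 10.0) × 0.5 = 16.1 × 0.5 = 8.05 DD.
Night half: max(0, 11.0 − 10.0) × 0.5 = 1.0 × 0.5 = 0.50 DD.
Per 24 h: 8.55 DD/day.
Duration = 47 / 8.55 = 5.497 ≈ 5.5 days.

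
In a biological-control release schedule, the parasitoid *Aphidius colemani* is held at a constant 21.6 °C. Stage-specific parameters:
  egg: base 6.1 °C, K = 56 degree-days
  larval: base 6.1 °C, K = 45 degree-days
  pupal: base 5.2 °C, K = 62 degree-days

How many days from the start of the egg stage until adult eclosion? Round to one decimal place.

10.3 days

egg: 56 / (21.6 − 6.1) = 56 / 15.5 = 3.613 d.
larval: 45 / (21.6 − 6.1) = 45 / 15.5 = 2.903 d.
pupal: 62 / (21.6 − 5.2) = 62 / 16.4 = 3.780 d.
Sum = 10.297 ≈ 10.3 days.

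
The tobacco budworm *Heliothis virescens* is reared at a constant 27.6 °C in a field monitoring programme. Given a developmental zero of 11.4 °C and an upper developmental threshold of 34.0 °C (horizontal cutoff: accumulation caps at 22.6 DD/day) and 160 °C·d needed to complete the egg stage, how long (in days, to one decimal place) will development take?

Daily accumulation = 27.6 − 11.4 = 16.2 DD/day.
Duration = 160 / 16.2 = 9.877 ≈ 9.9 days.

9.9 days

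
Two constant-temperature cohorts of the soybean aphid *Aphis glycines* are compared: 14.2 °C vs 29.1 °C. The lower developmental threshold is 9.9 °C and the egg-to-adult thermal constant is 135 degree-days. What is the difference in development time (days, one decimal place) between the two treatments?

At 14.2 °C: 135 / (14.2 − 9.9) = 135 / 4.3 = 31.395 d.
At 29.1 °C: 135 / (29.1 − 9.9) = 135 / 19.2 = 7.031 d.
Difference = |31.395 − 7.031| = 24.364 ≈ 24.4 days.

24.4 days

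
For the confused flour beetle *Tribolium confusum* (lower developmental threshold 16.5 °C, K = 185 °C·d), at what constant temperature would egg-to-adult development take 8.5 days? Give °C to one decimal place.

Required daily accumulation = 185 / 8.5 = 21.765 DD/day.
T = T_base + 21.765 = 16.5 + 21.765 = 38.265 ≈ 38.3 °C.

38.3 °C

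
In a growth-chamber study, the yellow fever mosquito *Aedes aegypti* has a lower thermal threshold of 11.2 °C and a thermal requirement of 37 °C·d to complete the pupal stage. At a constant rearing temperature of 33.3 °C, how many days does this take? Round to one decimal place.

Daily accumulation = 33.3 − 11.2 = 22.1 DD/day.
Duration = 37 / 22.1 = 1.674 ≈ 1.7 days.

1.7 days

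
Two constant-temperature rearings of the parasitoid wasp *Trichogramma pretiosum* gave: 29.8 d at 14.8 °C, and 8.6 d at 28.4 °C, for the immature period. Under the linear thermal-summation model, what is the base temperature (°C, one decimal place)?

9.3 °C

Equal thermal constants: D₁(T₁ − T_b) = D₂(T₂ − T_b).
29.8·(14.8 − T_b) = 8.6·(28.4 − T_b)
T_b = (29.8·14.8 − 8.6·28.4) / (29.8 − 8.6) = 196.80 / 21.2 = 9.283 °C ≈ 9.3 °C.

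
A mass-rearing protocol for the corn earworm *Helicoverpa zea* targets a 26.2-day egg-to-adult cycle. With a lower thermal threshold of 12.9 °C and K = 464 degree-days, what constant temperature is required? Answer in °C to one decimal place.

30.6 °C

Required daily accumulation = 464 / 26.2 = 17.710 DD/day.
T = T_base + 17.710 = 12.9 + 17.710 = 30.610 ≈ 30.6 °C.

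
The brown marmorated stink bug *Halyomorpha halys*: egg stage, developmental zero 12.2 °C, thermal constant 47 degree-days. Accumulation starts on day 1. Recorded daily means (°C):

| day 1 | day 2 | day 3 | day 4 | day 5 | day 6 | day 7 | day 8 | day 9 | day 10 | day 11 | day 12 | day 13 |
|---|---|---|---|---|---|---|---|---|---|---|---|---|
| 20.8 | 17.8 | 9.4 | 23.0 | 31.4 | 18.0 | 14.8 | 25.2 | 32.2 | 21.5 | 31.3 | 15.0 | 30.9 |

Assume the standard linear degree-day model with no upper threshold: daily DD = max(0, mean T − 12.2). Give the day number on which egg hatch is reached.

day 6

Daily DD above 12.2 °C: 8.6, 5.6, 0.0, 10.8, 19.2, 5.8, 2.6, 13.0, 20.0, 9.3, 19.1, 2.8, 18.7.
Cumulative: 8.6, 14.2, 14.2, 25.0, 44.2, 50.0, 52.6, 65.6, 85.6, 94.9, 114.0, 116.8, 135.5.
The total first reaches 47 DD on day 6.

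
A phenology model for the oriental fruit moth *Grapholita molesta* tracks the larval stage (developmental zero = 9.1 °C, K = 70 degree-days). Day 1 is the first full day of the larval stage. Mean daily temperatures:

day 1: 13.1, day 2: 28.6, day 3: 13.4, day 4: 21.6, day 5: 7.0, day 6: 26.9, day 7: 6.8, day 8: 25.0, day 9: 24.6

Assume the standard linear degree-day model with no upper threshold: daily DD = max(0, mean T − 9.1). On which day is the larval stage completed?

Daily DD above 9.1 °C: 4.0, 19.5, 4.3, 12.5, 0.0, 17.8, 0.0, 15.9, 15.5.
Cumulative: 4.0, 23.5, 27.8, 40.3, 40.3, 58.1, 58.1, 74.0, 89.5.
The total first reaches 70 DD on day 8.

day 8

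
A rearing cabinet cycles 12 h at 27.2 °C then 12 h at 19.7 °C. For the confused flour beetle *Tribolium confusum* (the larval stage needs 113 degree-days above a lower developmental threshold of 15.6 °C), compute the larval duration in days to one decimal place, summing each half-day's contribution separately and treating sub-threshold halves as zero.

Day half: max(0, 27.2 − 15.6) × 0.5 = 11.6 × 0.5 = 5.80 DD.
Night half: max(0, 19.7 − 15.6) × 0.5 = 4.1 × 0.5 = 2.05 DD.
Per 24 h: 7.85 DD/day.
Duration = 113 / 7.85 = 14.395 ≈ 14.4 days.

14.4 days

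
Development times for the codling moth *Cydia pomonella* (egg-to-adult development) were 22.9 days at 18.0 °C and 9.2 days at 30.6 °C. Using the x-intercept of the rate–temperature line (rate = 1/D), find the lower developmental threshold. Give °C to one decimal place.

Equal thermal constants: D₁(T₁ − T_b) = D₂(T₂ − T_b).
22.9·(18.0 − T_b) = 9.2·(30.6 − T_b)
T_b = (22.9·18.0 − 9.2·30.6) / (22.9 − 9.2) = 130.68 / 13.7 = 9.539 °C ≈ 9.5 °C.

9.5 °C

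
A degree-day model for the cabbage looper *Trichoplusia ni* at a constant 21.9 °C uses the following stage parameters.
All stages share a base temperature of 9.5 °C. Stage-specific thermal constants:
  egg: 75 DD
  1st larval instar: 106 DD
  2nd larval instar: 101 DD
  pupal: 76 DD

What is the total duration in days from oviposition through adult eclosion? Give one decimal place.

28.9 days

Daily accumulation at 21.9 °C = 21.9 − 9.5 = 12.4 DD/day.
Total K = 75 + 106 + 101 + 76 = 358 DD.
Total duration = 358 / 12.4 = 28.871 ≈ 28.9 days.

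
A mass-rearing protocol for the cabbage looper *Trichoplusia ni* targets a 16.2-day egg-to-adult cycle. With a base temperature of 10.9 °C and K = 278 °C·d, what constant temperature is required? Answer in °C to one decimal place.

Required daily accumulation = 278 / 16.2 = 17.160 DD/day.
T = T_base + 17.160 = 10.9 + 17.160 = 28.060 ≈ 28.1 °C.

28.1 °C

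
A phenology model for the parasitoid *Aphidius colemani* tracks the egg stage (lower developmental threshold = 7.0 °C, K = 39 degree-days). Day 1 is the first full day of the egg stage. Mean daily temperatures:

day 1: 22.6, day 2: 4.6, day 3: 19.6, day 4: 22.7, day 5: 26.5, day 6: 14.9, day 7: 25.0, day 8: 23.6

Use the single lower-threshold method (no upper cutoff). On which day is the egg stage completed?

day 4

Daily DD above 7.0 °C: 15.6, 0.0, 12.6, 15.7, 19.5, 7.9, 18.0, 16.6.
Cumulative: 15.6, 15.6, 28.2, 43.9, 63.4, 71.3, 89.3, 105.9.
The total first reaches 39 DD on day 4.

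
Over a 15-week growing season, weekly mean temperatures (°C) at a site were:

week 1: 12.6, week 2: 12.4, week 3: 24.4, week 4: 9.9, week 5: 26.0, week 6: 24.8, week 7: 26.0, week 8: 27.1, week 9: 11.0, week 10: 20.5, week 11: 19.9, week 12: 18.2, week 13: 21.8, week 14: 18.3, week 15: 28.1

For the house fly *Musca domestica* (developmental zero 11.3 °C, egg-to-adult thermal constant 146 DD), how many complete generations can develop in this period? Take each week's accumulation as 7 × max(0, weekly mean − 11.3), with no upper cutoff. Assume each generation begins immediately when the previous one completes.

Weekly DD (7 × max(0, T̄ − 11.3)): 9.1, 7.7, 91.7, 0.0, 102.9, 94.5, 102.9, 110.6, 0.0, 64.4, 60.2, 48.3, 73.5, 49.0, 117.6.
Season total = 932.4 DD.
Complete generations = ⌊932.4 / 146⌋ = 6.

6 generations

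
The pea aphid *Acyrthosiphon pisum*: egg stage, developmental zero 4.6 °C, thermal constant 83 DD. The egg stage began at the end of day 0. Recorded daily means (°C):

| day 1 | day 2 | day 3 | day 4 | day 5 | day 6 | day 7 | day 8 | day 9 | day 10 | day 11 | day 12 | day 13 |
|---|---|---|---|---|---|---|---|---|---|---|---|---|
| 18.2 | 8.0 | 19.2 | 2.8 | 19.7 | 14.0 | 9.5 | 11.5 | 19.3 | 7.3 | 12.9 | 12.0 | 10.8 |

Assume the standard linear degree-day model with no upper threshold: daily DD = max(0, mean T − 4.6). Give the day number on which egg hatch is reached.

day 10

Daily DD above 4.6 °C: 13.6, 3.4, 14.6, 0.0, 15.1, 9.4, 4.9, 6.9, 14.7, 2.7, 8.3, 7.4, 6.2.
Cumulative: 13.6, 17.0, 31.6, 31.6, 46.7, 56.1, 61.0, 67.9, 82.6, 85.3, 93.6, 101.0, 107.2.
The total first reaches 83 DD on day 10.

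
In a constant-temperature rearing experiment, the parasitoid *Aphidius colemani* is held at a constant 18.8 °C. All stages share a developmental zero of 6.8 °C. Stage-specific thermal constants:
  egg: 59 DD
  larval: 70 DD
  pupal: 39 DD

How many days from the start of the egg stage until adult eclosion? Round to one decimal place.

Daily accumulation at 18.8 °C = 18.8 − 6.8 = 12.0 DD/day.
Total K = 59 + 70 + 39 = 168 DD.
Total duration = 168 / 12.0 = 14.000 ≈ 14.0 days.

14.0 days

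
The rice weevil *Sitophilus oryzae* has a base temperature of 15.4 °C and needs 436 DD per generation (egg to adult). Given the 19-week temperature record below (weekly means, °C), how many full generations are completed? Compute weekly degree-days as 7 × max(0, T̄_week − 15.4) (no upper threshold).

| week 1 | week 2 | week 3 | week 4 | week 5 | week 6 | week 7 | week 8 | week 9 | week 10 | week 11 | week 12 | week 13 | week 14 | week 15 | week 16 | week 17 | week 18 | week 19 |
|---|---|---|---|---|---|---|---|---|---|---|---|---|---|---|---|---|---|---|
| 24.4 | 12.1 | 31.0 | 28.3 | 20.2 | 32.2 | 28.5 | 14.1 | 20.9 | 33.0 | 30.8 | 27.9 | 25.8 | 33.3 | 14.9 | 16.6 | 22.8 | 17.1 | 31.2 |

Weekly DD (7 × max(0, T̄ − 15.4)): 63.0, 0.0, 109.2, 90.3, 33.6, 117.6, 91.7, 0.0, 38.5, 123.2, 107.8, 87.5, 72.8, 125.3, 0.0, 8.4, 51.8, 11.9, 110.6.
Season total = 1243.2 DD.
Complete generations = ⌊1243.2 / 436⌋ = 2.

2 generations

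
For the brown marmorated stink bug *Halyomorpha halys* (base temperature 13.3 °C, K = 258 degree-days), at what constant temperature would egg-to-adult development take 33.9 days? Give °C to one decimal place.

20.9 °C

Required daily accumulation = 258 / 33.9 = 7.611 DD/day.
T = T_base + 7.611 = 13.3 + 7.611 = 20.911 ≈ 20.9 °C.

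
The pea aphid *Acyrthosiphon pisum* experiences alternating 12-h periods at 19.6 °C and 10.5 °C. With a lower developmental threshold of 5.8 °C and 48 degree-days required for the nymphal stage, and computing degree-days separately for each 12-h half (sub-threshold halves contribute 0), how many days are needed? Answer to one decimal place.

5.2 days

Day half: max(0, 19.6 − 5.8) × 0.5 = 13.8 × 0.5 = 6.90 DD.
Night half: max(0, 10.5 − 5.8) × 0.5 = 4.7 × 0.5 = 2.35 DD.
Per 24 h: 9.25 DD/day.
Duration = 48 / 9.25 = 5.189 ≈ 5.2 days.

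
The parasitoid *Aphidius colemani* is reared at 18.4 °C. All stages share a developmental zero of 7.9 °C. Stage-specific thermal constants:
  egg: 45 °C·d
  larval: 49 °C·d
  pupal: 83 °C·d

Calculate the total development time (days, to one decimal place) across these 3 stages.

Daily accumulation at 18.4 °C = 18.4 − 7.9 = 10.5 DD/day.
Total K = 45 + 49 + 83 = 177 DD.
Total duration = 177 / 10.5 = 16.857 ≈ 16.9 days.

16.9 days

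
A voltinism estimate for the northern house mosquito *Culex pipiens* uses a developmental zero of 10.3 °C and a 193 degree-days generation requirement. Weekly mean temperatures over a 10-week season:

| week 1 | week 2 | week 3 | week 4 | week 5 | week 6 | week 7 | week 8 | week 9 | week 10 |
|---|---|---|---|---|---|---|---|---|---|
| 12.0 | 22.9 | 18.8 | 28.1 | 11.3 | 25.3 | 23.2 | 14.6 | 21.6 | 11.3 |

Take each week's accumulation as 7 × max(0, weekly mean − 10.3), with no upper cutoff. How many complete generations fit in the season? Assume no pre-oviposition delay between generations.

3 generations

Weekly DD (7 × max(0, T̄ − 10.3)): 11.9, 88.2, 59.5, 124.6, 7.0, 105.0, 90.3, 30.1, 79.1, 7.0.
Season total = 602.7 DD.
Complete generations = ⌊602.7 / 193⌋ = 3.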